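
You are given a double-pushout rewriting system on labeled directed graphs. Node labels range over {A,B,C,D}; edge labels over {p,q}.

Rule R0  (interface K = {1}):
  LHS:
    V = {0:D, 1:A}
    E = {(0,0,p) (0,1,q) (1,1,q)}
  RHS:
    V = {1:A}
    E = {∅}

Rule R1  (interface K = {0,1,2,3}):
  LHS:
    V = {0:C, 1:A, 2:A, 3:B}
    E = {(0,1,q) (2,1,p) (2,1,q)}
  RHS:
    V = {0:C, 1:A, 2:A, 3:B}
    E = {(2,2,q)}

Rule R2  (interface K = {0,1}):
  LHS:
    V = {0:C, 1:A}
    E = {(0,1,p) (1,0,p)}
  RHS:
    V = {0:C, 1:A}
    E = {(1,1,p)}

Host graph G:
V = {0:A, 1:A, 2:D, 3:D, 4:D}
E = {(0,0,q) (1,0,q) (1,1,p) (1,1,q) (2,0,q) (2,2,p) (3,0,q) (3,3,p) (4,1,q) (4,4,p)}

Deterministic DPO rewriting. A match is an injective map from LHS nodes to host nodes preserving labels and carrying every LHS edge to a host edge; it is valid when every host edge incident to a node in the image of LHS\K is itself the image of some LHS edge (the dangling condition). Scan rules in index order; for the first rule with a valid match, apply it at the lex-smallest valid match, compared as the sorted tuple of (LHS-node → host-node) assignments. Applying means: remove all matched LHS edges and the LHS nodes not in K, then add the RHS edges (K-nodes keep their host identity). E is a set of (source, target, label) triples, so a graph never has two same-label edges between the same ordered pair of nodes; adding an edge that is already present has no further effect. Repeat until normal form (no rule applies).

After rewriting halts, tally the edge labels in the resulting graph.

initial: |V|=5 |E|=10  E = 0-q->0 1-q->0 1-p->1 1-q->1 2-q->0 2-p->2 3-q->0 3-p->3 4-q->1 4-p->4
step 1: apply R0 at {0↦2, 1↦0}  → |V|=4 |E|=7  E = 1-q->0 1-p->1 1-q->1 3-q->0 3-p->3 4-q->1 4-p->4
step 2: apply R0 at {0↦4, 1↦1}  → |V|=3 |E|=4  E = 1-q->0 1-p->1 3-q->0 3-p->3
final graph: no rule applies after step 2
NF edges: [(1, 0, 'q'), (1, 1, 'p'), (3, 0, 'q'), (3, 3, 'p')]

Answer: p:2 q:2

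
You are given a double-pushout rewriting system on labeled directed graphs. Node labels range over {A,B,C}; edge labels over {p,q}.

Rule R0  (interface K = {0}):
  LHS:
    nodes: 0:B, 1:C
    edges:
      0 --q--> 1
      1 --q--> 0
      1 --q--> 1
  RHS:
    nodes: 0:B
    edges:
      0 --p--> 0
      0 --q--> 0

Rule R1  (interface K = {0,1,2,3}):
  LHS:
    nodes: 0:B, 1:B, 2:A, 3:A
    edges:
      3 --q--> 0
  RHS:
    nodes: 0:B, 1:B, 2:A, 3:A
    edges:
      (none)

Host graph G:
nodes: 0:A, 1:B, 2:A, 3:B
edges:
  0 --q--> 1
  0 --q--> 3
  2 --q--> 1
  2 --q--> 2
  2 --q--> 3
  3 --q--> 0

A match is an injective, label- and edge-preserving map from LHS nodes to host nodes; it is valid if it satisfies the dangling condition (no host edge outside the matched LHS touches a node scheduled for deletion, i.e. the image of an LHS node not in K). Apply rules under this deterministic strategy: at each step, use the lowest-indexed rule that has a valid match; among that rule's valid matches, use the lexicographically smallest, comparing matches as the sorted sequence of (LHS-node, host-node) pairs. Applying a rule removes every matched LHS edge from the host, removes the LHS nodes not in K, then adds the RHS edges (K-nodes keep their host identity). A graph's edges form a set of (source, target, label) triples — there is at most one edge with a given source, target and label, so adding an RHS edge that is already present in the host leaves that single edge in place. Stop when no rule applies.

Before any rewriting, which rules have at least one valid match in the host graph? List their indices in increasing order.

R0: no valid match — LHS pattern not found
R1: 4 valid matches — {0↦1, 1↦3, 2↦0, 3↦2}, {0↦1, 1↦3, 2↦2, 3↦0}, {0↦3, 1↦1, 2↦0, 3↦2} (+1 more)

Answer: [R1]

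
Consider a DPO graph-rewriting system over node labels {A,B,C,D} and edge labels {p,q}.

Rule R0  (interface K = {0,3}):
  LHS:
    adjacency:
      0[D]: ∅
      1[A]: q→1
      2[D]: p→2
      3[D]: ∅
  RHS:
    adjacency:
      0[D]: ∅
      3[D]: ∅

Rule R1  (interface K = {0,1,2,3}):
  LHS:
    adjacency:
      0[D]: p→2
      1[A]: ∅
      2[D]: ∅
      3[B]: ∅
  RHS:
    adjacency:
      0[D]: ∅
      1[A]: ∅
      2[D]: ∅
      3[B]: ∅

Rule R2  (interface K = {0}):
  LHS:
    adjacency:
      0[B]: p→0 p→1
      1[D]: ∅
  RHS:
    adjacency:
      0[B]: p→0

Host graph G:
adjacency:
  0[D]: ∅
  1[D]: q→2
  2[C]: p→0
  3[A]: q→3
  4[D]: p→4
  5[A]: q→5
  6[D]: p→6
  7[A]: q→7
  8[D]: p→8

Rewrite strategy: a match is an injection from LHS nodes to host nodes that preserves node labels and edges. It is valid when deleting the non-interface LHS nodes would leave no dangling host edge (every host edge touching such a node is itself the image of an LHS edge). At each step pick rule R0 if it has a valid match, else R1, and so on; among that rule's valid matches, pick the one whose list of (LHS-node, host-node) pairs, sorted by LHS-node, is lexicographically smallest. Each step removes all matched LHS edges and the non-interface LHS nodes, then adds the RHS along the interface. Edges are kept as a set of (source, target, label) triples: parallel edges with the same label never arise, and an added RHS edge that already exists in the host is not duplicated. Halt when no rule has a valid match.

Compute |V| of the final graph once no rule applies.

Answer: 3

Steps:
[0] host  ⇒  9 nodes, 8 edges  {1-q->2 2-p->0 3-q->3 4-p->4 5-q->5 6-p->6 7-q->7 8-p->8}
[1] R0 @ {0↦0, 1↦3, 2↦4, 3↦1}  ⇒  7 nodes, 6 edges  {1-q->2 2-p->0 5-q->5 6-p->6 7-q->7 8-p->8}
[2] R0 @ {0↦0, 1↦5, 2↦6, 3↦1}  ⇒  5 nodes, 4 edges  {1-q->2 2-p->0 7-q->7 8-p->8}
[3] R0 @ {0↦0, 1↦7, 2↦8, 3↦1}  ⇒  3 nodes, 2 edges  {1-q->2 2-p->0}
halt: no rule applies after step 3
NF nodes: {0:D, 1:D, 2:C}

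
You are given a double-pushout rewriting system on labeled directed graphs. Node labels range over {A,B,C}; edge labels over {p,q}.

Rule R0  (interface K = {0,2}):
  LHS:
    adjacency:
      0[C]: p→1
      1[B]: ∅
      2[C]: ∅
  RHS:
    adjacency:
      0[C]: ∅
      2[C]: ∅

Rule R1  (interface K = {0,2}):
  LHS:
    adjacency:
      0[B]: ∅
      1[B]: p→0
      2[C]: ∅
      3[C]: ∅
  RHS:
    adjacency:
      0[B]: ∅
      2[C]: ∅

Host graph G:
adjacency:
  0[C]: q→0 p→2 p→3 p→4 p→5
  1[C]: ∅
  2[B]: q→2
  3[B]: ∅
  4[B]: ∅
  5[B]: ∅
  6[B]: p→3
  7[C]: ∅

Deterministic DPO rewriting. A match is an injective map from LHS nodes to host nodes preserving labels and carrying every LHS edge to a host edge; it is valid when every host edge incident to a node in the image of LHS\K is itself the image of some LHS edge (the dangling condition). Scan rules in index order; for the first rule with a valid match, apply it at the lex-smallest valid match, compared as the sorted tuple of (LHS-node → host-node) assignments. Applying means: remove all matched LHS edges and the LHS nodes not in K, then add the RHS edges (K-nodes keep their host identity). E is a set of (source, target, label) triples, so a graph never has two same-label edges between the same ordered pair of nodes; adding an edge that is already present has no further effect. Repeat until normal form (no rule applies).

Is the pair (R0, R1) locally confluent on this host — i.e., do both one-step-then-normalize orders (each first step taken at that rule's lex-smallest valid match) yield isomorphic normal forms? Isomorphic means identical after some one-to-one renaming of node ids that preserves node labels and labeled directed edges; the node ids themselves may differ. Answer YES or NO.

Answer: YES

Steps:
branch R0-first: apply at {0↦0, 1↦4, 2↦1} → |E|=6, then 3 more step(s) → NF |V|=3 |E|=3 V={0:C, 2:B, 7:C} E=0-q->0 0-p->2 2-q->2
branch R1-first: apply at {0↦3, 1↦6, 2↦0, 3↦1} → |E|=6, then 3 more step(s) → NF |V|=3 |E|=3 V={0:C, 2:B, 7:C} E=0-q->0 0-p->2 2-q->2
graphs isomorphic (equal up to label-preserving node renaming)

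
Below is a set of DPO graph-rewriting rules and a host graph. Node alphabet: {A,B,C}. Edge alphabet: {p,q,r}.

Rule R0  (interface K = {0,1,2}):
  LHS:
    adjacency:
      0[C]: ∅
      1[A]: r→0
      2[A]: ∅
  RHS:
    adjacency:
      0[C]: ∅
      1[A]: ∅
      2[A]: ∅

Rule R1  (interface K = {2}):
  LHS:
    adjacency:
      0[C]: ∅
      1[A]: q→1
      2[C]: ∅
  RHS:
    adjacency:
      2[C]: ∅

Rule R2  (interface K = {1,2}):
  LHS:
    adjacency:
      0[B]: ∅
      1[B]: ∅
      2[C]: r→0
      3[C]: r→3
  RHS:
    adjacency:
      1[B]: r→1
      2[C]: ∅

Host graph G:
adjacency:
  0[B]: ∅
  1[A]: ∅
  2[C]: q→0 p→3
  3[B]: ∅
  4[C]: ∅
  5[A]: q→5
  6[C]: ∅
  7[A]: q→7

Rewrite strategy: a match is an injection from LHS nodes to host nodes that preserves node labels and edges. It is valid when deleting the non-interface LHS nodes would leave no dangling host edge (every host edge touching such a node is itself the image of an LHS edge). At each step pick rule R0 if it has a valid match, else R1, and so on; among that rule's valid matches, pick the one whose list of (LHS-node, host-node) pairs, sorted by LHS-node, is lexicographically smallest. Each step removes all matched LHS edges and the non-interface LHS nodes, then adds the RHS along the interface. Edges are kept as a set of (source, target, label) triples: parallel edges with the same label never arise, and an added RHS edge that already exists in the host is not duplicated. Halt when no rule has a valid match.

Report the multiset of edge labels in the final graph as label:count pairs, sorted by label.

Answer: p:1 q:1

Derivation:
start.  V:8 E:4  edges: 2-q->0 2-p->3 5-q->5 7-q->7
1. fire R1 via {0↦4, 1↦5, 2↦2}  →  V:6 E:3  edges: 2-q->0 2-p->3 7-q->7
2. fire R1 via {0↦6, 1↦7, 2↦2}  →  V:4 E:2  edges: 2-q->0 2-p->3
halt: no rule applies after step 2
NF edges: [(2, 0, 'q'), (2, 3, 'p')]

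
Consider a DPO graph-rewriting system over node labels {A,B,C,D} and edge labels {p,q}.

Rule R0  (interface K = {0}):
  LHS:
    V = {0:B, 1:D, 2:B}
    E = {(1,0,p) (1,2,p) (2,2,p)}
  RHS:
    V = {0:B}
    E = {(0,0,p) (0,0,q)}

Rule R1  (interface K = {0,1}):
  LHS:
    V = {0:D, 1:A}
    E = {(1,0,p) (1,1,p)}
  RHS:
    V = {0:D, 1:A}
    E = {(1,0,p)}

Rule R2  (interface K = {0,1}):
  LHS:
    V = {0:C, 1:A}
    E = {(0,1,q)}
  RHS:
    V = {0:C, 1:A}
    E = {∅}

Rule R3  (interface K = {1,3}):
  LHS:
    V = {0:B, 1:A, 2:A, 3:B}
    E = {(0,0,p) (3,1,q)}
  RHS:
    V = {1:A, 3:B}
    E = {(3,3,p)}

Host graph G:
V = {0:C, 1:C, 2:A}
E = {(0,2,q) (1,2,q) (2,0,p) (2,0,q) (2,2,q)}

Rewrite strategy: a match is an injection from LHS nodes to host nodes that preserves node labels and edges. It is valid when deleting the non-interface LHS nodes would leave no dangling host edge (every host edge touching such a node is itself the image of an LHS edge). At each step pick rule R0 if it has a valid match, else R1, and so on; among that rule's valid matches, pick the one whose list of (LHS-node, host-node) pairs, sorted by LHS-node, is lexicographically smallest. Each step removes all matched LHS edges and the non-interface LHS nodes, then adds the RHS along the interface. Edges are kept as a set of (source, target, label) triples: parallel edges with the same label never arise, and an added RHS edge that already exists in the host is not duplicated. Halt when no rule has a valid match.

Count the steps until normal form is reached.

Answer: 2

Steps:
[0] host  ⇒  3 nodes, 5 edges  {0-q->2 1-q->2 2-p->0 2-q->0 2-q->2}
[1] R2 @ {0↦0, 1↦2}  ⇒  3 nodes, 4 edges  {1-q->2 2-p->0 2-q->0 2-q->2}
[2] R2 @ {0↦1, 1↦2}  ⇒  3 nodes, 3 edges  {2-p->0 2-q->0 2-q->2}
halt: no rule applies after step 2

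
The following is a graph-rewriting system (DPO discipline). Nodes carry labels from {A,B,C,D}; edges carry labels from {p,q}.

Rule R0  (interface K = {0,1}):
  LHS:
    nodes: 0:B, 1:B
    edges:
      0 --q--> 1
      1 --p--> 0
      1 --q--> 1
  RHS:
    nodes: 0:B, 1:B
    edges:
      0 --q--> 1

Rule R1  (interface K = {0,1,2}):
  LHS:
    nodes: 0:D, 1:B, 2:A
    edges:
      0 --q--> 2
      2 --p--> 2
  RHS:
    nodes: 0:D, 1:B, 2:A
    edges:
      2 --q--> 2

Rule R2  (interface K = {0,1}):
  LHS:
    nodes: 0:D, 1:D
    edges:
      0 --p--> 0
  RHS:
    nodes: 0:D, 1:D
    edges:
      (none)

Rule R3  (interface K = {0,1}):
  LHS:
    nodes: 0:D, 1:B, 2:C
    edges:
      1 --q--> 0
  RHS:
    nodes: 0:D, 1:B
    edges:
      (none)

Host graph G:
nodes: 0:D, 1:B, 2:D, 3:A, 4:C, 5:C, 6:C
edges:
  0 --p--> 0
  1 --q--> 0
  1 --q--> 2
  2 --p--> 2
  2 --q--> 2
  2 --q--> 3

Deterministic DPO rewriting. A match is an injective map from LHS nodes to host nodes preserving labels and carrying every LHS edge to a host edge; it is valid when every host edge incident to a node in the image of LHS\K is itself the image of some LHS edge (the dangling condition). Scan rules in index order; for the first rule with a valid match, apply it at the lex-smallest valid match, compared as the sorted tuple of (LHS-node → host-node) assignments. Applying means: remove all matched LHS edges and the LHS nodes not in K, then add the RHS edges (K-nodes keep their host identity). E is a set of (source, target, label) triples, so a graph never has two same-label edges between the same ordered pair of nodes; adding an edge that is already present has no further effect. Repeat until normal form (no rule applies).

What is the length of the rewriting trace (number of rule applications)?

[0] host  ⇒  7 nodes, 6 edges  {0-p->0 1-q->0 1-q->2 2-p->2 2-q->2 2-q->3}
[1] R2 @ {0↦0, 1↦2}  ⇒  7 nodes, 5 edges  {1-q->0 1-q->2 2-p->2 2-q->2 2-q->3}
[2] R2 @ {0↦2, 1↦0}  ⇒  7 nodes, 4 edges  {1-q->0 1-q->2 2-q->2 2-q->3}
[3] R3 @ {0↦0, 1↦1, 2↦4}  ⇒  6 nodes, 3 edges  {1-q->2 2-q->2 2-q->3}
[4] R3 @ {0↦2, 1↦1, 2↦5}  ⇒  5 nodes, 2 edges  {2-q->2 2-q->3}
final graph: no rule applies after step 4

Answer: 4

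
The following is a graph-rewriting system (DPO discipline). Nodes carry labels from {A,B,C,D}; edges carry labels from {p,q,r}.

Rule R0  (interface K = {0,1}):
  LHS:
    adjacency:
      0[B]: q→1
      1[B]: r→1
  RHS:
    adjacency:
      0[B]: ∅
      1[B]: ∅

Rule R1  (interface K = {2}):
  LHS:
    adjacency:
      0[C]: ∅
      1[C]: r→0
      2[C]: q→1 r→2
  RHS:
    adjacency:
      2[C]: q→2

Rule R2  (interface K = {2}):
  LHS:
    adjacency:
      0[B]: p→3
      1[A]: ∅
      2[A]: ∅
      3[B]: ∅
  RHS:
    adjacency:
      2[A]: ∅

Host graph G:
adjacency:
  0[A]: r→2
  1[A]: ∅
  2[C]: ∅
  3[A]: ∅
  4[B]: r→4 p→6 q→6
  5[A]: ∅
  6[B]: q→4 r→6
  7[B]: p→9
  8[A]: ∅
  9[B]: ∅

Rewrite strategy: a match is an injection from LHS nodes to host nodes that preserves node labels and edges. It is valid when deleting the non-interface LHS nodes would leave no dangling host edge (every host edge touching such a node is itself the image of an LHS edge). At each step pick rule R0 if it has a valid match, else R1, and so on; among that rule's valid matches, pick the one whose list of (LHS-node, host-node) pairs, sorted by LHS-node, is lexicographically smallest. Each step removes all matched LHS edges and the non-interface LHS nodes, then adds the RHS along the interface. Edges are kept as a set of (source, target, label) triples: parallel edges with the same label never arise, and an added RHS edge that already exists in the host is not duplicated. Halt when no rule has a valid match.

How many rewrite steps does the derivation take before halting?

Answer: 4

Derivation:
initial: |V|=10 |E|=7  E = 0-r->2 4-r->4 4-p->6 4-q->6 6-q->4 6-r->6 7-p->9
step 1: apply R0 at {0↦4, 1↦6}  → |V|=10 |E|=5  E = 0-r->2 4-r->4 4-p->6 6-q->4 7-p->9
step 2: apply R0 at {0↦6, 1↦4}  → |V|=10 |E|=3  E = 0-r->2 4-p->6 7-p->9
step 3: apply R2 at {0↦4, 1↦1, 2↦0, 3↦6}  → |V|=7 |E|=2  E = 0-r->2 7-p->9
step 4: apply R2 at {0↦7, 1↦3, 2↦0, 3↦9}  → |V|=4 |E|=1  E = 0-r->2
halt: no rule applies after step 4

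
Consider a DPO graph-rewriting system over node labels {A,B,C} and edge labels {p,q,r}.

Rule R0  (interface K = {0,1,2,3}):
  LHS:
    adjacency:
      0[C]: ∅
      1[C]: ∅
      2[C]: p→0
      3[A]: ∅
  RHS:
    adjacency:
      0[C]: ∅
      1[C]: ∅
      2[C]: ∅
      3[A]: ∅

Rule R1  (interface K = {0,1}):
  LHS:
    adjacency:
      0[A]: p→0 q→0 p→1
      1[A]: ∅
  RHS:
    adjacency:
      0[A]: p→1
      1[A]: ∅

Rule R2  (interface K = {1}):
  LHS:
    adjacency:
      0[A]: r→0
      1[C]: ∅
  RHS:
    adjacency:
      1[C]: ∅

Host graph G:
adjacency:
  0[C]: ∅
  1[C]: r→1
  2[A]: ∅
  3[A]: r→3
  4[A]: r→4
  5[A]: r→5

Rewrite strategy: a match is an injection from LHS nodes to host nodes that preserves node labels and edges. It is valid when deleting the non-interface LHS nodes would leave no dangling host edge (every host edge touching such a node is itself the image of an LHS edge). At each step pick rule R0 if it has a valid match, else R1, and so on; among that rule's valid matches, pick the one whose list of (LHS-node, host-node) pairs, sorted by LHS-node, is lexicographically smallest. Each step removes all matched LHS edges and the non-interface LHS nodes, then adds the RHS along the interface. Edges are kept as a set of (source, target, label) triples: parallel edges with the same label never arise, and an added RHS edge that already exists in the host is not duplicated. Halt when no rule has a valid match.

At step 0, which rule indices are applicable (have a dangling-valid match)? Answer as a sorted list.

Answer: [R2]

Derivation:
R0: no valid match — LHS pattern not found
R1: no valid match — LHS pattern not found
R2: 6 valid matches — {0↦3, 1↦0}, {0↦3, 1↦1}, {0↦4, 1↦0} (+3 more)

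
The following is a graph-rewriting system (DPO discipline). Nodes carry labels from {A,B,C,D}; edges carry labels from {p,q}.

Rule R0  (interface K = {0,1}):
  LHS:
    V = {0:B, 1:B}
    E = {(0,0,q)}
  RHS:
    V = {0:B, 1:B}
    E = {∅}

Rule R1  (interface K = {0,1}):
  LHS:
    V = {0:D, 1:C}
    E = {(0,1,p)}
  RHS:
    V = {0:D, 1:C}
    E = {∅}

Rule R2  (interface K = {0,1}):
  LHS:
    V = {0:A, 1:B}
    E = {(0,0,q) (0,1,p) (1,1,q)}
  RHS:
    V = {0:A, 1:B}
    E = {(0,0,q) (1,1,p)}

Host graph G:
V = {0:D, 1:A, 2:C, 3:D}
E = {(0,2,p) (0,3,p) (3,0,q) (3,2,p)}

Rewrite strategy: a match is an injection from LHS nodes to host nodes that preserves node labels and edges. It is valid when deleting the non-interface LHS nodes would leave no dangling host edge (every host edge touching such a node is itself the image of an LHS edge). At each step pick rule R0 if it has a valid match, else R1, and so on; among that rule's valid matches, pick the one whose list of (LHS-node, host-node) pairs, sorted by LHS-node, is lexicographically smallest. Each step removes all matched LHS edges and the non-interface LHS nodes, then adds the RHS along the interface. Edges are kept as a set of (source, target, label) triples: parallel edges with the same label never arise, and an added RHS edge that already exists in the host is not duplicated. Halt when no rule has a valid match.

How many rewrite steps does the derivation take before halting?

Answer: 2

Steps:
start.  V:4 E:4  edges: 0-p->2 0-p->3 3-q->0 3-p->2
1. fire R1 via {0↦0, 1↦2}  →  V:4 E:3  edges: 0-p->3 3-q->0 3-p->2
2. fire R1 via {0↦3, 1↦2}  →  V:4 E:2  edges: 0-p->3 3-q->0
halt: no rule applies after step 2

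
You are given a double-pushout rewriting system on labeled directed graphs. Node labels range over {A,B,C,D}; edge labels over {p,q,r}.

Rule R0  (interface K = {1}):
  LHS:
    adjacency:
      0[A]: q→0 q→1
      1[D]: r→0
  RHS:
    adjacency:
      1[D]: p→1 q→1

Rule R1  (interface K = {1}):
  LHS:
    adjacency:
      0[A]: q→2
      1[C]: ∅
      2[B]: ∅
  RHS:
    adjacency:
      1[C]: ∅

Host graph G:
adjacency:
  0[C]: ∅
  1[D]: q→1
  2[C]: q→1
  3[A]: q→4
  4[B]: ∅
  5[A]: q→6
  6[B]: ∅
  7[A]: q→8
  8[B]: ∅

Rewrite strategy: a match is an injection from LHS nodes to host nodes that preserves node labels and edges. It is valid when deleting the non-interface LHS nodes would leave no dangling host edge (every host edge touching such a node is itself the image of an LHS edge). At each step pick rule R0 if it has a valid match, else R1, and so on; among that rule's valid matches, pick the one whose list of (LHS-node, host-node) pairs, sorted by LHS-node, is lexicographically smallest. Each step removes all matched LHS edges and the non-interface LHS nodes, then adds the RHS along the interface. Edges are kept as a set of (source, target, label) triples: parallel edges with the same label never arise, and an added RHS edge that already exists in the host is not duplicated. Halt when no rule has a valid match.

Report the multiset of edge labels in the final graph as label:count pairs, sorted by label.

initial: |V|=9 |E|=5  E = 1-q->1 2-q->1 3-q->4 5-q->6 7-q->8
step 1: apply R1 at {0↦3, 1↦0, 2↦4}  → |V|=7 |E|=4  E = 1-q->1 2-q->1 5-q->6 7-q->8
step 2: apply R1 at {0↦5, 1↦0, 2↦6}  → |V|=5 |E|=3  E = 1-q->1 2-q->1 7-q->8
step 3: apply R1 at {0↦7, 1↦0, 2↦8}  → |V|=3 |E|=2  E = 1-q->1 2-q->1
final graph: no rule applies after step 3
NF edges: [(1, 1, 'q'), (2, 1, 'q')]

Answer: q:2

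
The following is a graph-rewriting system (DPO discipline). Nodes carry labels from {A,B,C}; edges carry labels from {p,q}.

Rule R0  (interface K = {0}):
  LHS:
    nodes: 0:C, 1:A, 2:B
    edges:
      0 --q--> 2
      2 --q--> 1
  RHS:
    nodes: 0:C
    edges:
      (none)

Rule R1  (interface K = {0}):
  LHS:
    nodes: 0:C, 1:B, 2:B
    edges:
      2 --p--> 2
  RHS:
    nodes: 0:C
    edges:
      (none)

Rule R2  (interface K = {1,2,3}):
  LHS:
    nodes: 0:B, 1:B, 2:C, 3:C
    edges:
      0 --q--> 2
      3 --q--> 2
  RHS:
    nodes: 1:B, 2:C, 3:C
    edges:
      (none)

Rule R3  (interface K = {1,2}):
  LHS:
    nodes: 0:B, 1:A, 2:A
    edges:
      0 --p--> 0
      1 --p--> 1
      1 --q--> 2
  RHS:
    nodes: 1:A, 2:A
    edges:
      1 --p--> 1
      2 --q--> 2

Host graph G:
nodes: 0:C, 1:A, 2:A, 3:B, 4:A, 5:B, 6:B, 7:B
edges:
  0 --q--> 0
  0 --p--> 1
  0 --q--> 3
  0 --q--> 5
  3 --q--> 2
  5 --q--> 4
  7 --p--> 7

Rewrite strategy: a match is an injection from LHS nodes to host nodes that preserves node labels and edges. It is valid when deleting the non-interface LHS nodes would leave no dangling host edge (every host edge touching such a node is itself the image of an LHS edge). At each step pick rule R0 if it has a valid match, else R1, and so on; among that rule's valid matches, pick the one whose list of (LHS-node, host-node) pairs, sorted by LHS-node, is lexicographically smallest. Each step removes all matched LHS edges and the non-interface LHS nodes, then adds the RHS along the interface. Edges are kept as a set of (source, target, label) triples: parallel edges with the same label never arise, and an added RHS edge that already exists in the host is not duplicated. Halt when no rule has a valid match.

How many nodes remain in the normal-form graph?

[0] host  ⇒  8 nodes, 7 edges  {0-q->0 0-p->1 0-q->3 0-q->5 3-q->2 5-q->4 7-p->7}
[1] R0 @ {0↦0, 1↦2, 2↦3}  ⇒  6 nodes, 5 edges  {0-q->0 0-p->1 0-q->5 5-q->4 7-p->7}
[2] R0 @ {0↦0, 1↦4, 2↦5}  ⇒  4 nodes, 3 edges  {0-q->0 0-p->1 7-p->7}
[3] R1 @ {0↦0, 1↦6, 2↦7}  ⇒  2 nodes, 2 edges  {0-q->0 0-p->1}
final graph: no rule applies after step 3
NF nodes: {0:C, 1:A}

Answer: 2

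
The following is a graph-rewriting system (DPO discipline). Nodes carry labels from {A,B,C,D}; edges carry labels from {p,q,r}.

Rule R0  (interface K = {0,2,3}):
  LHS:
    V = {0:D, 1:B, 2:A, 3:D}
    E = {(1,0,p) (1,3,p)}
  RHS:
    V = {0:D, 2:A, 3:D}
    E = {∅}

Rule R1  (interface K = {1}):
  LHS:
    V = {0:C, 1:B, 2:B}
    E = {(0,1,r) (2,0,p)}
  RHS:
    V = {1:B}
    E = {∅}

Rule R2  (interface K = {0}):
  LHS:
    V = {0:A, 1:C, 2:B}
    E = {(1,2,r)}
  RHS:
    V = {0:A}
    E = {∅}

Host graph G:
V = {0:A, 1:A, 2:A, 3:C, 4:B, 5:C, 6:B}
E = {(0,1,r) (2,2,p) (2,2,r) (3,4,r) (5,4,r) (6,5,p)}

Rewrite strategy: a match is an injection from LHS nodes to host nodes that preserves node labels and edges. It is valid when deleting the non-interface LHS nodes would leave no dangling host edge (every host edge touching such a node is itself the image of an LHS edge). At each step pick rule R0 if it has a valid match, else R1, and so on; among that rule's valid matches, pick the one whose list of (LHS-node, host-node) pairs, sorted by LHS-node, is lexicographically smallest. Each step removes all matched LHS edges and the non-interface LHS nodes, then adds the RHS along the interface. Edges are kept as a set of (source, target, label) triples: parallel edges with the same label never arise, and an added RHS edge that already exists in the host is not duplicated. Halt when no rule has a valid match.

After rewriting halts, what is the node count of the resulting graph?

Answer: 3

Derivation:
start.  V:7 E:6  edges: 0-r->1 2-p->2 2-r->2 3-r->4 5-r->4 6-p->5
1. fire R1 via {0↦5, 1↦4, 2↦6}  →  V:5 E:4  edges: 0-r->1 2-p->2 2-r->2 3-r->4
2. fire R2 via {0↦0, 1↦3, 2↦4}  →  V:3 E:3  edges: 0-r->1 2-p->2 2-r->2
final graph: no rule applies after step 2
NF nodes: {0:A, 1:A, 2:A}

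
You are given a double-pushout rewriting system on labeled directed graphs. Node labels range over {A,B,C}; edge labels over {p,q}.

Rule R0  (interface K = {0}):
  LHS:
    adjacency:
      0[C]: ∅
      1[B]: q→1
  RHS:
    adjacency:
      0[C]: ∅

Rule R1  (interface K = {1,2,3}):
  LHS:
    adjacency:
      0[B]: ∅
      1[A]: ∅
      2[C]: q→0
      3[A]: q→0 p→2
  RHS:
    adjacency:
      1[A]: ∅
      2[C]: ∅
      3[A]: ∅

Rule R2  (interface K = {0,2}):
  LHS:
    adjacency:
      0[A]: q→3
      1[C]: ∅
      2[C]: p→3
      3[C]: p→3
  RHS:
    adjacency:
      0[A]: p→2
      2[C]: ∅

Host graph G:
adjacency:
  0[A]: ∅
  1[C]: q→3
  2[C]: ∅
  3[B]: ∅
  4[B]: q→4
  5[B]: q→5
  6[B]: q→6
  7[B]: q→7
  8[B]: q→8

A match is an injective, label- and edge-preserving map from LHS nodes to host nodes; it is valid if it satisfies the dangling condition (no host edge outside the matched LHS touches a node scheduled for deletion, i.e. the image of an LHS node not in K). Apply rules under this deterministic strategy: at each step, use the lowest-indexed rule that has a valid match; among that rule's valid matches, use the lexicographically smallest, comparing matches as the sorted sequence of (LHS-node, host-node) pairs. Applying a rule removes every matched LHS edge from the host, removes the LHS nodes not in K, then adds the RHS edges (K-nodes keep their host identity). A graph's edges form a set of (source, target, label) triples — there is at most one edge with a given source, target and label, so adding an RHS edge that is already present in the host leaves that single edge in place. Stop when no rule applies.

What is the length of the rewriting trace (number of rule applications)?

Answer: 5

Rewrite trace:
[0] host  ⇒  9 nodes, 6 edges  {1-q->3 4-q->4 5-q->5 6-q->6 7-q->7 8-q->8}
[1] R0 @ {0↦1, 1↦4}  ⇒  8 nodes, 5 edges  {1-q->3 5-q->5 6-q->6 7-q->7 8-q->8}
[2] R0 @ {0↦1, 1↦5}  ⇒  7 nodes, 4 edges  {1-q->3 6-q->6 7-q->7 8-q->8}
[3] R0 @ {0↦1, 1↦6}  ⇒  6 nodes, 3 edges  {1-q->3 7-q->7 8-q->8}
[4] R0 @ {0↦1, 1↦7}  ⇒  5 nodes, 2 edges  {1-q->3 8-q->8}
[5] R0 @ {0↦1, 1↦8}  ⇒  4 nodes, 1 edges  {1-q->3}
final graph: no rule applies after step 5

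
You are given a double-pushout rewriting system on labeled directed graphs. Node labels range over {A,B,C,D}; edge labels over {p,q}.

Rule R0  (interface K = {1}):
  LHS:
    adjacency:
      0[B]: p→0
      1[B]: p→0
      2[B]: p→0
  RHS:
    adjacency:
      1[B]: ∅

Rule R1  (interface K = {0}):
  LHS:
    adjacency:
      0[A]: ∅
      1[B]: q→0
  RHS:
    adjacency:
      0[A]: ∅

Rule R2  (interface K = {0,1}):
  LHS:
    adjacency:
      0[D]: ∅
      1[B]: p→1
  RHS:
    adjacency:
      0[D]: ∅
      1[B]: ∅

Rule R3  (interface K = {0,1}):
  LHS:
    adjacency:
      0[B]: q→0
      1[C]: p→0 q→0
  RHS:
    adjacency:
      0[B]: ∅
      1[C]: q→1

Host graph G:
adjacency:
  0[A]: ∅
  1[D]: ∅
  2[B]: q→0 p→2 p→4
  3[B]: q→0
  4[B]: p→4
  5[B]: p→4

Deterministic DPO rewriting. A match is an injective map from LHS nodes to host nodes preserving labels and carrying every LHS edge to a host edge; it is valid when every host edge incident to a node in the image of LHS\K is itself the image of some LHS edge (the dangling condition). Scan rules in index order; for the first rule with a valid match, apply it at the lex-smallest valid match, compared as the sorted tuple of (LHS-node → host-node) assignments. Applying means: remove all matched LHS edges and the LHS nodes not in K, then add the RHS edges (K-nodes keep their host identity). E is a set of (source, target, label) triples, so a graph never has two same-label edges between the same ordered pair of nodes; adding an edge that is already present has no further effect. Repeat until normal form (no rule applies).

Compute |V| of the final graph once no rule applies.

[0] host  ⇒  6 nodes, 6 edges  {2-q->0 2-p->2 2-p->4 3-q->0 4-p->4 5-p->4}
[1] R0 @ {0↦4, 1↦2, 2↦5}  ⇒  4 nodes, 3 edges  {2-q->0 2-p->2 3-q->0}
[2] R1 @ {0↦0, 1↦3}  ⇒  3 nodes, 2 edges  {2-q->0 2-p->2}
[3] R2 @ {0↦1, 1↦2}  ⇒  3 nodes, 1 edges  {2-q->0}
[4] R1 @ {0↦0, 1↦2}  ⇒  2 nodes, 0 edges  {∅}
final graph: no rule applies after step 4
NF nodes: {0:A, 1:D}

Answer: 2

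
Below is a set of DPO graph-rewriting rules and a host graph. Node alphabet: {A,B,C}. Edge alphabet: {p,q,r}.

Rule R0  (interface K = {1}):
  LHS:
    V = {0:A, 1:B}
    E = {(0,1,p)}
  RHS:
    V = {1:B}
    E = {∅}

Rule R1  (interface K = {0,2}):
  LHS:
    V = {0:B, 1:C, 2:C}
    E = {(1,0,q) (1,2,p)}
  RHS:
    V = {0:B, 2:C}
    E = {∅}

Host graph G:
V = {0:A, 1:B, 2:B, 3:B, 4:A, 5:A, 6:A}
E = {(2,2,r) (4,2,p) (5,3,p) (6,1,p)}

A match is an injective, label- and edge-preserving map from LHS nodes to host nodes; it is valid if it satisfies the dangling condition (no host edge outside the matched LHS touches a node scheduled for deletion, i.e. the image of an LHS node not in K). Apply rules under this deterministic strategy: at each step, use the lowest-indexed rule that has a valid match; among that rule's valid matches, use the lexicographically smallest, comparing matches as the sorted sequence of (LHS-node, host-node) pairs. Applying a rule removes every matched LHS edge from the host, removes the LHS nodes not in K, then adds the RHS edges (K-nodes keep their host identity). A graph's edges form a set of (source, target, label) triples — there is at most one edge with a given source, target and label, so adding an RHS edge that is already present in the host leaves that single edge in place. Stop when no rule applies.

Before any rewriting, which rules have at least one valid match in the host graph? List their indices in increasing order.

Answer: [R0]

Derivation:
R0: 3 valid matches — {0↦4, 1↦2}, {0↦5, 1↦3}, {0↦6, 1↦1}
R1: no valid match — LHS pattern not found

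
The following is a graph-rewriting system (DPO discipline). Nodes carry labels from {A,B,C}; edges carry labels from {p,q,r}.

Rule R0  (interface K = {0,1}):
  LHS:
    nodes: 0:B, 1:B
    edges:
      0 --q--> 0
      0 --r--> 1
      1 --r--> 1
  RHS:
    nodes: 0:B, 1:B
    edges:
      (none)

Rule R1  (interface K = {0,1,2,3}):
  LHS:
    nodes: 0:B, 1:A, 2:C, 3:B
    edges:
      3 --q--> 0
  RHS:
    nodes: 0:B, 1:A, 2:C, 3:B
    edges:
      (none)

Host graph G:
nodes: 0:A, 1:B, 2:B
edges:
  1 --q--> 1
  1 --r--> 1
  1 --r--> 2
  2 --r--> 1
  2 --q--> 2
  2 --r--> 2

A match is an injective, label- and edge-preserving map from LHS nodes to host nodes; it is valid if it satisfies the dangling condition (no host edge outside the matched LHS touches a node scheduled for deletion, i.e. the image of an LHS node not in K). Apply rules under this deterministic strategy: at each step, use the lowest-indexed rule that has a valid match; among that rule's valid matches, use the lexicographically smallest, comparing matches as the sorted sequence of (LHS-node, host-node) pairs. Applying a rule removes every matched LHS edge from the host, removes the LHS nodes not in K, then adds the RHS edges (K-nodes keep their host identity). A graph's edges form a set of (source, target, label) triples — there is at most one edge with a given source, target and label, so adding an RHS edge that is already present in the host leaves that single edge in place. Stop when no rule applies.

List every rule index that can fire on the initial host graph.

Answer: [R0]

Derivation:
R0: 2 valid matches — {0↦1, 1↦2}, {0↦2, 1↦1}
R1: no valid match — LHS pattern not found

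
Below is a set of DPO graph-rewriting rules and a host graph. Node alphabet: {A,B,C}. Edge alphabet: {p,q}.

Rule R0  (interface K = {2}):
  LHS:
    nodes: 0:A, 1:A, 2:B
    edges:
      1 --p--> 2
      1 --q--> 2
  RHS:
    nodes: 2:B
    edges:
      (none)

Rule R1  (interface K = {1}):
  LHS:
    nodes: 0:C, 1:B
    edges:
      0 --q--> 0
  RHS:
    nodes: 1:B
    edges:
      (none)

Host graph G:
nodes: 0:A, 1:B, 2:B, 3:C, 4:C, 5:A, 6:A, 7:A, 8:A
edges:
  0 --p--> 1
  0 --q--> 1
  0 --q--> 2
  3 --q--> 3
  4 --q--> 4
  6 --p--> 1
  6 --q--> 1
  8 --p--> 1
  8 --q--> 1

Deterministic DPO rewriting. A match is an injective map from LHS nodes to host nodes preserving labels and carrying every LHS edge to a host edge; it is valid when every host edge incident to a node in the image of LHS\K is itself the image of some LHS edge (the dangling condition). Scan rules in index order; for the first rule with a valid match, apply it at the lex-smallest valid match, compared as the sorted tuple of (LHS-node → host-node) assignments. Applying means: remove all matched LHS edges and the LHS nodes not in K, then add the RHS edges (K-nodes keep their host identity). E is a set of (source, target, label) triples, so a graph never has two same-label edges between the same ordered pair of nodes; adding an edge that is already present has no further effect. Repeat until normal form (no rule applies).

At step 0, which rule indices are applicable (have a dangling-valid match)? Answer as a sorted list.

Answer: [R0,R1]

Steps:
R0: 4 valid matches — {0↦5, 1↦6, 2↦1}, {0↦5, 1↦8, 2↦1}, {0↦7, 1↦6, 2↦1} (+1 more)
R1: 4 valid matches — {0↦3, 1↦1}, {0↦3, 1↦2}, {0↦4, 1↦1} (+1 more)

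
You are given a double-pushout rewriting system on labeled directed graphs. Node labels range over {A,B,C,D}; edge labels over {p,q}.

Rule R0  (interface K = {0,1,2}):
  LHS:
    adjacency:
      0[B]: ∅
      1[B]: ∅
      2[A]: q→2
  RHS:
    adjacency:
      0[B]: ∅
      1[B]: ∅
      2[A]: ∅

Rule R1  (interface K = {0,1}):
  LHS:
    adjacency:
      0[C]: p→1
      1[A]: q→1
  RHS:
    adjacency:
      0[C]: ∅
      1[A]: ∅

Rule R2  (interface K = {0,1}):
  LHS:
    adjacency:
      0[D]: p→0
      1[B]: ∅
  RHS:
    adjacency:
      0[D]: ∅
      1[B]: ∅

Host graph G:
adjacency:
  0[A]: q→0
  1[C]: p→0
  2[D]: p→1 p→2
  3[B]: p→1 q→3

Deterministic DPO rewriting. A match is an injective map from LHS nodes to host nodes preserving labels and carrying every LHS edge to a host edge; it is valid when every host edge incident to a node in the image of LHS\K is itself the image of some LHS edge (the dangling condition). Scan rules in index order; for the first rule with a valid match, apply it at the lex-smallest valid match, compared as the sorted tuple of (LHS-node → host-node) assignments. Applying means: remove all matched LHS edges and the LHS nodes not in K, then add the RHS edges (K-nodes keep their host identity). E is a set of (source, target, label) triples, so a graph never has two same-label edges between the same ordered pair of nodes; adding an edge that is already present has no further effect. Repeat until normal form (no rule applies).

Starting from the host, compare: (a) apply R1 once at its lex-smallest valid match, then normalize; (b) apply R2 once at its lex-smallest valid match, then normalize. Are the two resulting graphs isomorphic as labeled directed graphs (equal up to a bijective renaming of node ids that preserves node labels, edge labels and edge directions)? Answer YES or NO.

branch R1-first: apply at {0↦1, 1↦0} → |E|=4, then 1 more step(s) → NF |V|=4 |E|=3 V={0:A, 1:C, 2:D, 3:B} E=2-p->1 3-p->1 3-q->3
branch R2-first: apply at {0↦2, 1↦3} → |E|=5, then 1 more step(s) → NF |V|=4 |E|=3 V={0:A, 1:C, 2:D, 3:B} E=2-p->1 3-p->1 3-q->3
graphs isomorphic (equal up to label-preserving node renaming)

Answer: YES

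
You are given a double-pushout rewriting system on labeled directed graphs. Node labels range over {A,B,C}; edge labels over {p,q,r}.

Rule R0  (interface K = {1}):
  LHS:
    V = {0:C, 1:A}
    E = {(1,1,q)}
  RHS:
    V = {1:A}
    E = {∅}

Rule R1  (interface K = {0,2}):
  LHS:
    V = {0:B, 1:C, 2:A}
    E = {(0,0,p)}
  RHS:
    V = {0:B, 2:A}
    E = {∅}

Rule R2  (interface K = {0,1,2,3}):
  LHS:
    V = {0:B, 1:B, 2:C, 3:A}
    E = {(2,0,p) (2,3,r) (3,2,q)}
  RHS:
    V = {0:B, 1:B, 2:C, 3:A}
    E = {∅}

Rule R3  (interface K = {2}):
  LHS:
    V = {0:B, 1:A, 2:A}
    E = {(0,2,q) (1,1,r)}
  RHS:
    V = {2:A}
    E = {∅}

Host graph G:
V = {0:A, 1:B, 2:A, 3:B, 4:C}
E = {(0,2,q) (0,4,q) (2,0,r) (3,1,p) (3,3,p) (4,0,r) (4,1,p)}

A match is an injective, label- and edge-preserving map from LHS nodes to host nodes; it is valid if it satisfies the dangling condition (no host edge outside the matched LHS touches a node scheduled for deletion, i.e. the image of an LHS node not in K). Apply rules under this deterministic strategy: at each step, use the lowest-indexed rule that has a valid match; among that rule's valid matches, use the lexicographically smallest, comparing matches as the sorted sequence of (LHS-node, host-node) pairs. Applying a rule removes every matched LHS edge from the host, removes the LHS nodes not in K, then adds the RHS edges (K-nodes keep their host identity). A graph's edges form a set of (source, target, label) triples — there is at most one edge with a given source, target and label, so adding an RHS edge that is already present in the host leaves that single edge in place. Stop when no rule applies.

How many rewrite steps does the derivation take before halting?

[0] host  ⇒  5 nodes, 7 edges  {0-q->2 0-q->4 2-r->0 3-p->1 3-p->3 4-r->0 4-p->1}
[1] R2 @ {0↦1, 1↦3, 2↦4, 3↦0}  ⇒  5 nodes, 4 edges  {0-q->2 2-r->0 3-p->1 3-p->3}
[2] R1 @ {0↦3, 1↦4, 2↦0}  ⇒  4 nodes, 3 edges  {0-q->2 2-r->0 3-p->1}
final graph: no rule applies after step 2

Answer: 2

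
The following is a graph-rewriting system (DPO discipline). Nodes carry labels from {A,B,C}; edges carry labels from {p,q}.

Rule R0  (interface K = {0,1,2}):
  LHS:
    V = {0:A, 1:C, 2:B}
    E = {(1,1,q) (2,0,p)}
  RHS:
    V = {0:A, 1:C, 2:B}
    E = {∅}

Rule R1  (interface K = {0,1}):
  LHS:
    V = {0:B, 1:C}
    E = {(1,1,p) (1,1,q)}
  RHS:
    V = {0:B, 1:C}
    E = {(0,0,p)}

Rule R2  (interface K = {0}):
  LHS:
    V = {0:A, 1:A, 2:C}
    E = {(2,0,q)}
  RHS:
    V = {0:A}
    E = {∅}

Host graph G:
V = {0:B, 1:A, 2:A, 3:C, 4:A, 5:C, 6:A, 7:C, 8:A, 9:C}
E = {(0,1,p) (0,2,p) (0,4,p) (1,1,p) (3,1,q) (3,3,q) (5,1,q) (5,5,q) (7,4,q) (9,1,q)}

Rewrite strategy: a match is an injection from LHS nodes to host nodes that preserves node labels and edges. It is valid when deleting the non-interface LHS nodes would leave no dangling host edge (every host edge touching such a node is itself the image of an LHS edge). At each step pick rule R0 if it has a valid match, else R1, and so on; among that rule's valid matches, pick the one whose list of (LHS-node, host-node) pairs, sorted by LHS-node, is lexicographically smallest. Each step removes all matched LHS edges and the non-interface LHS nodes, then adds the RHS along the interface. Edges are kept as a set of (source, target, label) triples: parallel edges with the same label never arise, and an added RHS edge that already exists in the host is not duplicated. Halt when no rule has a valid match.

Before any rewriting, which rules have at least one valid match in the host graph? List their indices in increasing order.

Answer: [R0,R2]

Steps:
R0: 6 valid matches — {0↦1, 1↦3, 2↦0}, {0↦1, 1↦5, 2↦0}, {0↦2, 1↦3, 2↦0} (+3 more)
R1: no valid match — LHS pattern not found
R2: 4 valid matches — {0↦1, 1↦6, 2↦9}, {0↦1, 1↦8, 2↦9}, {0↦4, 1↦6, 2↦7} (+1 more)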